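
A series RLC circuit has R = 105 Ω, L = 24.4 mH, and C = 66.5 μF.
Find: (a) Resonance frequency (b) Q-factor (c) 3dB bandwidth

Step 1 — Resonance: ω₀ = 1/√(LC) = 1/√(0.0244·6.65e-05) = 785 rad/s.
Step 2 — f₀ = ω₀/(2π) = 124.9 Hz.
Step 3 — Series Q: Q = ω₀L/R = 785·0.0244/105 = 0.1824.
Step 4 — Bandwidth: Δω = ω₀/Q = 4303 rad/s; BW = Δω/(2π) = 684.9 Hz.

(a) f₀ = 124.9 Hz  (b) Q = 0.1824  (c) BW = 684.9 Hz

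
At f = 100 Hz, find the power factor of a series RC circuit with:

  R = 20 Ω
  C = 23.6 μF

Step 1 — Angular frequency: ω = 2π·f = 2π·100 = 628.3 rad/s.
Step 2 — Component impedances:
  R: Z = R = 20 Ω
  C: Z = 1/(jωC) = -j/(ω·C) = 0 - j67.44 Ω
Step 3 — Series combination: Z_total = R + C = 20 - j67.44 Ω = 70.34∠-73.5° Ω.
Step 4 — Power factor: PF = cos(φ) = Re(Z)/|Z| = 20/70.34 = 0.2843.
Step 5 — Type: Im(Z) = -67.44 ⇒ leading (phase φ = -73.5°).

PF = 0.2843 (leading, φ = -73.5°)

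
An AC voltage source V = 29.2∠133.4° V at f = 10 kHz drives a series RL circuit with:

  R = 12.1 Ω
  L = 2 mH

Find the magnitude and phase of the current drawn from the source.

Step 1 — Angular frequency: ω = 2π·f = 2π·1e+04 = 6.283e+04 rad/s.
Step 2 — Component impedances:
  R: Z = R = 12.1 Ω
  L: Z = jωL = j·6.283e+04·0.002 = 0 + j125.7 Ω
Step 3 — Series combination: Z_total = R + L = 12.1 + j125.7 Ω = 126.2∠84.5° Ω.
Step 4 — Source phasor: V = 29.2∠133.4° V = -20.06 + j21.22 V.
Step 5 — Ohm's law: I = V / Z_total = (-20.06 + j21.22) / (12.1 + j125.7) = 0.152 + j0.1743 A.
Step 6 — Convert to polar: |I| = 0.2313 A, ∠I = 48.9°.

I = 0.2313∠48.9° A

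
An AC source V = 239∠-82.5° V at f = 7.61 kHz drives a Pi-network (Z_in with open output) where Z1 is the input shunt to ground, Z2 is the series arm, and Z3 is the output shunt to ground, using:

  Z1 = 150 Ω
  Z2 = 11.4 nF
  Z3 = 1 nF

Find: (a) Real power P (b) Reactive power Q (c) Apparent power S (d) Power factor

Step 1 — Angular frequency: ω = 2π·f = 2π·7610 = 4.782e+04 rad/s.
Step 2 — Component impedances:
  Z1: Z = R = 150 Ω
  Z2: Z = 1/(jωC) = -j/(ω·C) = 0 - j1835 Ω
  Z3: Z = 1/(jωC) = -j/(ω·C) = 0 - j2.091e+04 Ω
Step 3 — With open output, the series arm Z2 and the output shunt Z3 appear in series to ground: Z2 + Z3 = 0 - j2.275e+04 Ω.
Step 4 — Parallel with input shunt Z1: Z_in = Z1 || (Z2 + Z3) = 150 - j0.989 Ω = 150∠-0.4° Ω.
Step 5 — Source phasor: V = 239∠-82.5° V = 31.2 - j237 V.
Step 6 — Current: I = V / Z = 0.2184 - j1.578 A = 1.593∠-82.1° A.
Step 7 — Complex power: S = V·I* = 380.8 - j2.511 VA.
Step 8 — Real power: P = Re(S) = 380.8 W.
Step 9 — Reactive power: Q = Im(S) = -2.511 VAR.
Step 10 — Apparent power: |S| = 380.8 VA.
Step 11 — Power factor: PF = P/|S| = 1 (leading).

(a) P = 380.8 W  (b) Q = -2.511 VAR  (c) S = 380.8 VA  (d) PF = 1 (leading)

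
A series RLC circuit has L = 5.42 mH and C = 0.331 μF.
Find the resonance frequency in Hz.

Step 1 — Resonance condition Im(Z)=0 gives ω₀ = 1/√(LC).
Step 2 — ω₀ = 1/√(0.00542·3.31e-07) = 2.361e+04 rad/s.
Step 3 — f₀ = ω₀/(2π) = 3758 Hz.

f₀ = 3758 Hz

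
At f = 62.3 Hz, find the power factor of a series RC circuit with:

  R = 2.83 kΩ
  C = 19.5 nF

Step 1 — Angular frequency: ω = 2π·f = 2π·62.3 = 391.4 rad/s.
Step 2 — Component impedances:
  R: Z = R = 2830 Ω
  C: Z = 1/(jωC) = -j/(ω·C) = 0 - j1.31e+05 Ω
Step 3 — Series combination: Z_total = R + C = 2830 - j1.31e+05 Ω = 1.31e+05∠-88.8° Ω.
Step 4 — Power factor: PF = cos(φ) = Re(Z)/|Z| = 2830/1.31e+05 = 0.0216.
Step 5 — Type: Im(Z) = -1.31e+05 ⇒ leading (phase φ = -88.8°).

PF = 0.0216 (leading, φ = -88.8°)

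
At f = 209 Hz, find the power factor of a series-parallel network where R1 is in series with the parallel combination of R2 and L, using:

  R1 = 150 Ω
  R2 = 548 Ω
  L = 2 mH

Step 1 — Angular frequency: ω = 2π·f = 2π·209 = 1313 rad/s.
Step 2 — Component impedances:
  R1: Z = R = 150 Ω
  R2: Z = R = 548 Ω
  L: Z = jωL = j·1313·0.002 = 0 + j2.626 Ω
Step 3 — Parallel branch: R2 || L = 1/(1/R2 + 1/L) = 0.01259 + j2.626 Ω.
Step 4 — Series with R1: Z_total = R1 + (R2 || L) = 150 + j2.626 Ω = 150∠1.0° Ω.
Step 5 — Power factor: PF = cos(φ) = Re(Z)/|Z| = 150.01/150.04 = 0.9998.
Step 6 — Type: Im(Z) = 2.626 ⇒ lagging (phase φ = 1.0°).

PF = 0.9998 (lagging, φ = 1.0°)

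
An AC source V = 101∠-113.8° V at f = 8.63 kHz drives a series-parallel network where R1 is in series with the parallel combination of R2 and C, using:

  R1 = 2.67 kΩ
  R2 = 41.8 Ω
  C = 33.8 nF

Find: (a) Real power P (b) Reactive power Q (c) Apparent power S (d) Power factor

Step 1 — Angular frequency: ω = 2π·f = 2π·8630 = 5.422e+04 rad/s.
Step 2 — Component impedances:
  R1: Z = R = 2670 Ω
  R2: Z = R = 41.8 Ω
  C: Z = 1/(jωC) = -j/(ω·C) = 0 - j545.6 Ω
Step 3 — Parallel branch: R2 || C = 1/(1/R2 + 1/C) = 41.56 - j3.184 Ω.
Step 4 — Series with R1: Z_total = R1 + (R2 || C) = 2712 - j3.184 Ω = 2712∠-0.1° Ω.
Step 5 — Source phasor: V = 101∠-113.8° V = -40.76 - j92.41 V.
Step 6 — Current: I = V / Z = -0.01499 - j0.0341 A = 0.03725∠-113.7° A.
Step 7 — Complex power: S = V·I* = 3.762 - j0.004417 VA.
Step 8 — Real power: P = Re(S) = 3.762 W.
Step 9 — Reactive power: Q = Im(S) = -0.004417 VAR.
Step 10 — Apparent power: |S| = 3.762 VA.
Step 11 — Power factor: PF = P/|S| = 1 (leading).

(a) P = 3.762 W  (b) Q = -0.004417 VAR  (c) S = 3.762 VA  (d) PF = 1 (leading)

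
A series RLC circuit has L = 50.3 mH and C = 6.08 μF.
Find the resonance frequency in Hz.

Step 1 — Resonance condition Im(Z)=0 gives ω₀ = 1/√(LC).
Step 2 — ω₀ = 1/√(0.0503·6.08e-06) = 1808 rad/s.
Step 3 — f₀ = ω₀/(2π) = 287.8 Hz.

f₀ = 287.8 Hz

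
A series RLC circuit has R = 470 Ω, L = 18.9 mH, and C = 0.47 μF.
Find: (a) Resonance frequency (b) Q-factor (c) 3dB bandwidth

Step 1 — Resonance: ω₀ = 1/√(LC) = 1/√(0.0189·4.7e-07) = 1.061e+04 rad/s.
Step 2 — f₀ = ω₀/(2π) = 1689 Hz.
Step 3 — Series Q: Q = ω₀L/R = 1.061e+04·0.0189/470 = 0.4267.
Step 4 — Bandwidth: Δω = ω₀/Q = 2.487e+04 rad/s; BW = Δω/(2π) = 3958 Hz.

(a) f₀ = 1689 Hz  (b) Q = 0.4267  (c) BW = 3958 Hz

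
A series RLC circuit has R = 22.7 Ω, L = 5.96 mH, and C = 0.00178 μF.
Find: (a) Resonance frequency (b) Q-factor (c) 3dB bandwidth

Step 1 — Resonance condition Im(Z)=0 gives ω₀ = 1/√(LC).
Step 2 — ω₀ = 1/√(0.00596·1.78e-09) = 3.07e+05 rad/s.
Step 3 — f₀ = ω₀/(2π) = 4.886e+04 Hz.
Step 4 — Series Q: Q = ω₀L/R = 3.07e+05·0.00596/22.7 = 80.61.
Step 5 — 3dB bandwidth: Δω = ω₀/Q = 3809 rad/s; BW = Δω/(2π) = 606.2 Hz.

(a) f₀ = 4.886e+04 Hz  (b) Q = 80.61  (c) BW = 606.2 Hz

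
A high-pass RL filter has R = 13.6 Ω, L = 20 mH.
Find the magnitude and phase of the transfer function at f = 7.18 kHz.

Step 1 — Angular frequency: ω = 2π·7180 = 4.511e+04 rad/s.
Step 2 — Transfer function: H(jω) = jωL/(R + jωL).
Step 3 — Numerator jωL = j·902.3; denominator R + jωL = 13.6 + j902.3.
Step 4 — H = 0.9998 + j0.01507.
Step 5 — Magnitude: |H| = 0.9999 (-0.0 dB); phase: φ = 0.9°.

|H| = 0.9999 (-0.0 dB), φ = 0.9°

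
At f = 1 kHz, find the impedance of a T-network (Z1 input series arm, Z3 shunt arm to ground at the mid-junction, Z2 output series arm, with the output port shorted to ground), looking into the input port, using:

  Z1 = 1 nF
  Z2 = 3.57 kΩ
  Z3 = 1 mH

Step 1 — Angular frequency: ω = 2π·f = 2π·1000 = 6283 rad/s.
Step 2 — Component impedances:
  Z1: Z = 1/(jωC) = -j/(ω·C) = 0 - j1.592e+05 Ω
  Z2: Z = R = 3570 Ω
  Z3: Z = jωL = j·6283·0.001 = 0 + j6.283 Ω
Step 3 — With the output port shorted to ground, the output series arm Z2 runs from the junction to ground; the shunt arm Z3 also runs from the junction to ground. They appear in parallel: Z3 || Z2 = 0.01106 + j6.283 Ω.
Step 4 — Series with input arm Z1: Z_in = Z1 + (Z3 || Z2) = 0.01106 - j1.591e+05 Ω = 1.591e+05∠-90.0° Ω.

Z = 0.01106 - j1.591e+05 Ω = 1.591e+05∠-90.0° Ω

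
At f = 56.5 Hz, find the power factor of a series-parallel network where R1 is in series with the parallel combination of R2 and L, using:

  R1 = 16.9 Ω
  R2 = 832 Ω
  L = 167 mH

Step 1 — Angular frequency: ω = 2π·f = 2π·56.5 = 355 rad/s.
Step 2 — Component impedances:
  R1: Z = R = 16.9 Ω
  R2: Z = R = 832 Ω
  L: Z = jωL = j·355·0.167 = 0 + j59.28 Ω
Step 3 — Parallel branch: R2 || L = 1/(1/R2 + 1/L) = 4.203 + j58.99 Ω.
Step 4 — Series with R1: Z_total = R1 + (R2 || L) = 21.1 + j58.99 Ω = 62.65∠70.3° Ω.
Step 5 — Power factor: PF = cos(φ) = Re(Z)/|Z| = 21.103/62.647 = 0.3369.
Step 6 — Type: Im(Z) = 58.99 ⇒ lagging (phase φ = 70.3°).

PF = 0.3369 (lagging, φ = 70.3°)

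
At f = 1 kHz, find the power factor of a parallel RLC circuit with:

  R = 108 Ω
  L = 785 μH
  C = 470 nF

Step 1 — Angular frequency: ω = 2π·f = 2π·1000 = 6283 rad/s.
Step 2 — Component impedances:
  R: Z = R = 108 Ω
  L: Z = jωL = j·6283·0.000785 = 0 + j4.932 Ω
  C: Z = 1/(jωC) = -j/(ω·C) = 0 - j338.6 Ω
Step 3 — Parallel combination: 1/Z_total = 1/R + 1/L + 1/C; Z_total = 0.2315 + j4.994 Ω = 5∠87.3° Ω.
Step 4 — Power factor: PF = cos(φ) = Re(Z)/|Z| = 0.231466/4.99984 = 0.04629.
Step 5 — Type: Im(Z) = 4.994 ⇒ lagging (phase φ = 87.3°).

PF = 0.04629 (lagging, φ = 87.3°)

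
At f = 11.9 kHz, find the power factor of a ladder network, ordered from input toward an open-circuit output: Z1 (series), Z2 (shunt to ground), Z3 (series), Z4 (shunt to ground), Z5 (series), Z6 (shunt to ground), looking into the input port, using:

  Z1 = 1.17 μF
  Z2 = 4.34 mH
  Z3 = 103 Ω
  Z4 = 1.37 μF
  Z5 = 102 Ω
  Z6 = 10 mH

Step 1 — Angular frequency: ω = 2π·f = 2π·1.19e+04 = 7.477e+04 rad/s.
Step 2 — Component impedances:
  Z1: Z = 1/(jωC) = -j/(ω·C) = 0 - j11.43 Ω
  Z2: Z = jωL = j·7.477e+04·0.00434 = 0 + j324.5 Ω
  Z3: Z = R = 103 Ω
  Z4: Z = 1/(jωC) = -j/(ω·C) = 0 - j9.762 Ω
  Z5: Z = R = 102 Ω
  Z6: Z = jωL = j·7.477e+04·0.01 = 0 + j747.7 Ω
Step 3 — Ladder network (open output): work backward from the far end, alternating series and parallel combinations. Z_in = 98.98 + j10.78 Ω = 99.57∠6.2° Ω.
Step 4 — Power factor: PF = cos(φ) = Re(Z)/|Z| = 98.98/99.57 = 0.9941.
Step 5 — Type: Im(Z) = 10.78 ⇒ lagging (phase φ = 6.2°).

PF = 0.9941 (lagging, φ = 6.2°)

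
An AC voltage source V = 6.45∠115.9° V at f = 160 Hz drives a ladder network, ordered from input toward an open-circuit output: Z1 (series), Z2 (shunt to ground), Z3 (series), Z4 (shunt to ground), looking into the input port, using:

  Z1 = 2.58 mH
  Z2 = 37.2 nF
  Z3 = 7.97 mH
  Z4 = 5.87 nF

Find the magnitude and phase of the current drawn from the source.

Step 1 — Angular frequency: ω = 2π·f = 2π·160 = 1005 rad/s.
Step 2 — Component impedances:
  Z1: Z = jωL = j·1005·0.00258 = 0 + j2.594 Ω
  Z2: Z = 1/(jωC) = -j/(ω·C) = 0 - j2.674e+04 Ω
  Z3: Z = jωL = j·1005·0.00797 = 0 + j8.012 Ω
  Z4: Z = 1/(jωC) = -j/(ω·C) = 0 - j1.695e+05 Ω
Step 3 — Ladder network (open output): work backward from the far end, alternating series and parallel combinations. Z_in = 0 - j2.309e+04 Ω = 2.309e+04∠-90.0° Ω.
Step 4 — Source phasor: V = 6.45∠115.9° V = -2.817 + j5.802 V.
Step 5 — Ohm's law: I = V / Z_total = (-2.817 + j5.802) / (0 - j2.309e+04) = -0.0002513 - j0.000122 A.
Step 6 — Convert to polar: |I| = 0.0002793 A, ∠I = -154.1°.

I = 0.0002793∠-154.1° A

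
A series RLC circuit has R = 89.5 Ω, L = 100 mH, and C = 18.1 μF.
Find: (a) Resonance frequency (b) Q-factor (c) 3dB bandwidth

Step 1 — Resonance: ω₀ = 1/√(LC) = 1/√(0.1·1.81e-05) = 743.3 rad/s.
Step 2 — f₀ = ω₀/(2π) = 118.3 Hz.
Step 3 — Series Q: Q = ω₀L/R = 743.3·0.1/89.5 = 0.8305.
Step 4 — Bandwidth: Δω = ω₀/Q = 895 rad/s; BW = Δω/(2π) = 142.4 Hz.

(a) f₀ = 118.3 Hz  (b) Q = 0.8305  (c) BW = 142.4 Hz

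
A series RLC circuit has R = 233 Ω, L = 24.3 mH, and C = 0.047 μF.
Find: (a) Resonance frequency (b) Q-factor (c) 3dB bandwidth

Step 1 — Resonance condition Im(Z)=0 gives ω₀ = 1/√(LC).
Step 2 — ω₀ = 1/√(0.0243·4.7e-08) = 2.959e+04 rad/s.
Step 3 — f₀ = ω₀/(2π) = 4709 Hz.
Step 4 — Series Q: Q = ω₀L/R = 2.959e+04·0.0243/233 = 3.086.
Step 5 — 3dB bandwidth: Δω = ω₀/Q = 9588 rad/s; BW = Δω/(2π) = 1526 Hz.

(a) f₀ = 4709 Hz  (b) Q = 3.086  (c) BW = 1526 Hz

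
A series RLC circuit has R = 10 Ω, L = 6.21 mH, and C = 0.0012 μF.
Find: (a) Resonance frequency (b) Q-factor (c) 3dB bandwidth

Step 1 — Resonance: ω₀ = 1/√(LC) = 1/√(0.00621·1.2e-09) = 3.663e+05 rad/s.
Step 2 — f₀ = ω₀/(2π) = 5.83e+04 Hz.
Step 3 — Series Q: Q = ω₀L/R = 3.663e+05·0.00621/10 = 227.5.
Step 4 — Bandwidth: Δω = ω₀/Q = 1610 rad/s; BW = Δω/(2π) = 256.3 Hz.

(a) f₀ = 5.83e+04 Hz  (b) Q = 227.5  (c) BW = 256.3 Hz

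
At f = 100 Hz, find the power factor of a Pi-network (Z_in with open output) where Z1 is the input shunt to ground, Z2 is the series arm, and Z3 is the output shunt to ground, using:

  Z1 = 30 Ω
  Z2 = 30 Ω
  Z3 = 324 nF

Step 1 — Angular frequency: ω = 2π·f = 2π·100 = 628.3 rad/s.
Step 2 — Component impedances:
  Z1: Z = R = 30 Ω
  Z2: Z = R = 30 Ω
  Z3: Z = 1/(jωC) = -j/(ω·C) = 0 - j4912 Ω
Step 3 — With open output, the series arm Z2 and the output shunt Z3 appear in series to ground: Z2 + Z3 = 30 - j4912 Ω.
Step 4 — Parallel with input shunt Z1: Z_in = Z1 || (Z2 + Z3) = 30 - j0.1832 Ω = 30∠-0.3° Ω.
Step 5 — Power factor: PF = cos(φ) = Re(Z)/|Z| = 30/30 = 1.
Step 6 — Type: Im(Z) = -0.1832 ⇒ leading (phase φ = -0.3°).

PF = 1 (leading, φ = -0.3°)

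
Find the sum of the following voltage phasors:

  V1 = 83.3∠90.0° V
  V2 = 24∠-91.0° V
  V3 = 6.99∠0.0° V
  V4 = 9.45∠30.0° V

Step 1 — Convert each phasor to rectangular form:
  V1 = 83.3·(cos(90.0°) + j·sin(90.0°)) = 0 + j83.3 V
  V2 = 24·(cos(-91.0°) + j·sin(-91.0°)) = -0.4189 - j24 V
  V3 = 6.99·(cos(0.0°) + j·sin(0.0°)) = 6.99 V
  V4 = 9.45·(cos(30.0°) + j·sin(30.0°)) = 8.184 + j4.725 V
Step 2 — Sum components: V_total = 14.76 + j64.03 V.
Step 3 — Convert to polar: |V_total| = 65.71 V, ∠V_total = 77.0°.

V_total = 65.71∠77.0° V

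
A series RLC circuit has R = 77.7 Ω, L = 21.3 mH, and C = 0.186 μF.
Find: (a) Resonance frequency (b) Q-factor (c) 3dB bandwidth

Step 1 — Resonance condition Im(Z)=0 gives ω₀ = 1/√(LC).
Step 2 — ω₀ = 1/√(0.0213·1.86e-07) = 1.589e+04 rad/s.
Step 3 — f₀ = ω₀/(2π) = 2529 Hz.
Step 4 — Series Q: Q = ω₀L/R = 1.589e+04·0.0213/77.7 = 4.355.
Step 5 — 3dB bandwidth: Δω = ω₀/Q = 3648 rad/s; BW = Δω/(2π) = 580.6 Hz.

(a) f₀ = 2529 Hz  (b) Q = 4.355  (c) BW = 580.6 Hz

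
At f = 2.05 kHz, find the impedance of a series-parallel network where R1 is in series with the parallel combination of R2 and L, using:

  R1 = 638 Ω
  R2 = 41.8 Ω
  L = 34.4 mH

Step 1 — Angular frequency: ω = 2π·f = 2π·2050 = 1.288e+04 rad/s.
Step 2 — Component impedances:
  R1: Z = R = 638 Ω
  R2: Z = R = 41.8 Ω
  L: Z = jωL = j·1.288e+04·0.0344 = 0 + j443.1 Ω
Step 3 — Parallel branch: R2 || L = 1/(1/R2 + 1/L) = 41.43 + j3.909 Ω.
Step 4 — Series with R1: Z_total = R1 + (R2 || L) = 679.4 + j3.909 Ω = 679.4∠0.3° Ω.

Z = 679.4 + j3.909 Ω = 679.4∠0.3° Ω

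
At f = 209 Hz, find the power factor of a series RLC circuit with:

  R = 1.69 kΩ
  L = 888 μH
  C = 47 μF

Step 1 — Angular frequency: ω = 2π·f = 2π·209 = 1313 rad/s.
Step 2 — Component impedances:
  R: Z = R = 1690 Ω
  L: Z = jωL = j·1313·0.000888 = 0 + j1.166 Ω
  C: Z = 1/(jωC) = -j/(ω·C) = 0 - j16.2 Ω
Step 3 — Series combination: Z_total = R + L + C = 1690 - j15.04 Ω = 1690∠-0.5° Ω.
Step 4 — Power factor: PF = cos(φ) = Re(Z)/|Z| = 1690/1690 = 1.
Step 5 — Type: Im(Z) = -15.04 ⇒ leading (phase φ = -0.5°).

PF = 1 (leading, φ = -0.5°)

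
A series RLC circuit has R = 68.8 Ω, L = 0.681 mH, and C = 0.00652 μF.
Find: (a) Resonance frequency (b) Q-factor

Step 1 — Resonance condition Im(Z)=0 gives ω₀ = 1/√(LC).
Step 2 — ω₀ = 1/√(0.000681·6.52e-09) = 4.746e+05 rad/s.
Step 3 — f₀ = ω₀/(2π) = 7.553e+04 Hz.
Step 4 — Series Q: Q = ω₀L/R = 4.746e+05·0.000681/68.8 = 4.697.

(a) f₀ = 7.553e+04 Hz  (b) Q = 4.697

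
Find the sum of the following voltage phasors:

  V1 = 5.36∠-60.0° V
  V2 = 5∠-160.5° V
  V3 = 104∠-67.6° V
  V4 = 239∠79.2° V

Step 1 — Convert each phasor to rectangular form:
  V1 = 5.36·(cos(-60.0°) + j·sin(-60.0°)) = 2.68 - j4.642 V
  V2 = 5·(cos(-160.5°) + j·sin(-160.5°)) = -4.713 - j1.669 V
  V3 = 104·(cos(-67.6°) + j·sin(-67.6°)) = 39.63 - j96.15 V
  V4 = 239·(cos(79.2°) + j·sin(79.2°)) = 44.78 + j234.8 V
Step 2 — Sum components: V_total = 82.38 + j132.3 V.
Step 3 — Convert to polar: |V_total| = 155.9 V, ∠V_total = 58.1°.

V_total = 155.9∠58.1° V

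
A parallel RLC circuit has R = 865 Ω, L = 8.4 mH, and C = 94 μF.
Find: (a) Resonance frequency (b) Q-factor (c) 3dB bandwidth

Step 1 — Resonance: ω₀ = 1/√(LC) = 1/√(0.0084·9.4e-05) = 1125 rad/s.
Step 2 — f₀ = ω₀/(2π) = 179.1 Hz.
Step 3 — Parallel Q: Q = R/(ω₀L) = 865/(1125·0.0084) = 91.5.
Step 4 — Bandwidth: Δω = ω₀/Q = 12.3 rad/s; BW = Δω/(2π) = 1.957 Hz.

(a) f₀ = 179.1 Hz  (b) Q = 91.5  (c) BW = 1.957 Hz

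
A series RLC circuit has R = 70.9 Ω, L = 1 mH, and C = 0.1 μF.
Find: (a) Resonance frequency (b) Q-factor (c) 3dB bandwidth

Step 1 — Resonance: ω₀ = 1/√(LC) = 1/√(0.001·1e-07) = 1e+05 rad/s.
Step 2 — f₀ = ω₀/(2π) = 1.592e+04 Hz.
Step 3 — Series Q: Q = ω₀L/R = 1e+05·0.001/70.9 = 1.41.
Step 4 — Bandwidth: Δω = ω₀/Q = 7.09e+04 rad/s; BW = Δω/(2π) = 1.128e+04 Hz.

(a) f₀ = 1.592e+04 Hz  (b) Q = 1.41  (c) BW = 1.128e+04 Hz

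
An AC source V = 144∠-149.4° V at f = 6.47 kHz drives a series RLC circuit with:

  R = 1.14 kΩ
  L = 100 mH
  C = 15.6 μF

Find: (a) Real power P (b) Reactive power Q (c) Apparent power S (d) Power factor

Step 1 — Angular frequency: ω = 2π·f = 2π·6470 = 4.065e+04 rad/s.
Step 2 — Component impedances:
  R: Z = R = 1140 Ω
  L: Z = jωL = j·4.065e+04·0.1 = 0 + j4065 Ω
  C: Z = 1/(jωC) = -j/(ω·C) = 0 - j1.577 Ω
Step 3 — Series combination: Z_total = R + L + C = 1140 + j4064 Ω = 4221∠74.3° Ω.
Step 4 — Source phasor: V = 144∠-149.4° V = -123.9 - j73.3 V.
Step 5 — Current: I = V / Z = -0.02465 + j0.02358 A = 0.03412∠136.3° A.
Step 6 — Complex power: S = V·I* = 1.327 + j4.731 VA.
Step 7 — Real power: P = Re(S) = 1.327 W.
Step 8 — Reactive power: Q = Im(S) = 4.731 VAR.
Step 9 — Apparent power: |S| = 4.913 VA.
Step 10 — Power factor: PF = P/|S| = 0.2701 (lagging).

(a) P = 1.327 W  (b) Q = 4.731 VAR  (c) S = 4.913 VA  (d) PF = 0.2701 (lagging)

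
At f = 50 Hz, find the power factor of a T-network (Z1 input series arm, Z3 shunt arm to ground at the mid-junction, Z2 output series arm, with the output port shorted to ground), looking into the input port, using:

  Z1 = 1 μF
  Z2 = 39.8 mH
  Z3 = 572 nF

Step 1 — Angular frequency: ω = 2π·f = 2π·50 = 314.2 rad/s.
Step 2 — Component impedances:
  Z1: Z = 1/(jωC) = -j/(ω·C) = 0 - j3183 Ω
  Z2: Z = jωL = j·314.2·0.0398 = 0 + j12.5 Ω
  Z3: Z = 1/(jωC) = -j/(ω·C) = 0 - j5565 Ω
Step 3 — With the output port shorted to ground, the output series arm Z2 runs from the junction to ground; the shunt arm Z3 also runs from the junction to ground. They appear in parallel: Z3 || Z2 = 0 + j12.53 Ω.
Step 4 — Series with input arm Z1: Z_in = Z1 + (Z3 || Z2) = 0 - j3171 Ω = 3171∠-90.0° Ω.
Step 5 — Power factor: PF = cos(φ) = Re(Z)/|Z| = 0/3171 = 0.
Step 6 — Type: Im(Z) = -3171 ⇒ leading (phase φ = -90.0°).

PF = 0 (leading, φ = -90.0°)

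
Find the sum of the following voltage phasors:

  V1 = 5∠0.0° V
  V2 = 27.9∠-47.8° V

Step 1 — Convert each phasor to rectangular form:
  V1 = 5·(cos(0.0°) + j·sin(0.0°)) = 5 V
  V2 = 27.9·(cos(-47.8°) + j·sin(-47.8°)) = 18.74 - j20.67 V
Step 2 — Sum components: V_total = 23.74 - j20.67 V.
Step 3 — Convert to polar: |V_total| = 31.48 V, ∠V_total = -41.0°.

V_total = 31.48∠-41.0° V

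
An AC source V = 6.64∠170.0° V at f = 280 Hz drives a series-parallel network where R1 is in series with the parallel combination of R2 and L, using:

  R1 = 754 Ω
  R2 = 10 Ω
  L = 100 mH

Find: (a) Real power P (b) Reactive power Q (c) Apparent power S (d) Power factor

Step 1 — Angular frequency: ω = 2π·f = 2π·280 = 1759 rad/s.
Step 2 — Component impedances:
  R1: Z = R = 754 Ω
  R2: Z = R = 10 Ω
  L: Z = jωL = j·1759·0.1 = 0 + j175.9 Ω
Step 3 — Parallel branch: R2 || L = 1/(1/R2 + 1/L) = 9.968 + j0.5666 Ω.
Step 4 — Series with R1: Z_total = R1 + (R2 || L) = 764 + j0.5666 Ω = 764∠0.0° Ω.
Step 5 — Source phasor: V = 6.64∠170.0° V = -6.539 + j1.153 V.
Step 6 — Current: I = V / Z = -0.008558 + j0.001516 A = 0.008691∠170.0° A.
Step 7 — Complex power: S = V·I* = 0.05771 + j4.28e-05 VA.
Step 8 — Real power: P = Re(S) = 0.05771 W.
Step 9 — Reactive power: Q = Im(S) = 4.28e-05 VAR.
Step 10 — Apparent power: |S| = 0.05771 VA.
Step 11 — Power factor: PF = P/|S| = 1 (lagging).

(a) P = 0.05771 W  (b) Q = 4.28e-05 VAR  (c) S = 0.05771 VA  (d) PF = 1 (lagging)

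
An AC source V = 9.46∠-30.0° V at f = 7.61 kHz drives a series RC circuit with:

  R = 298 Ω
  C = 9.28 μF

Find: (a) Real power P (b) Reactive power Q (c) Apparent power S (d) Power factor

Step 1 — Angular frequency: ω = 2π·f = 2π·7610 = 4.782e+04 rad/s.
Step 2 — Component impedances:
  R: Z = R = 298 Ω
  C: Z = 1/(jωC) = -j/(ω·C) = 0 - j2.254 Ω
Step 3 — Series combination: Z_total = R + C = 298 - j2.254 Ω = 298∠-0.4° Ω.
Step 4 — Source phasor: V = 9.46∠-30.0° V = 8.193 - j4.73 V.
Step 5 — Current: I = V / Z = 0.02761 - j0.01566 A = 0.03174∠-29.6° A.
Step 6 — Complex power: S = V·I* = 0.3003 - j0.002271 VA.
Step 7 — Real power: P = Re(S) = 0.3003 W.
Step 8 — Reactive power: Q = Im(S) = -0.002271 VAR.
Step 9 — Apparent power: |S| = 0.3003 VA.
Step 10 — Power factor: PF = P/|S| = 1 (leading).

(a) P = 0.3003 W  (b) Q = -0.002271 VAR  (c) S = 0.3003 VA  (d) PF = 1 (leading)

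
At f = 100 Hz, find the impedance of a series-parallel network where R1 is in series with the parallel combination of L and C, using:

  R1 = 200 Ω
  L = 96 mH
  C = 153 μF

Step 1 — Angular frequency: ω = 2π·f = 2π·100 = 628.3 rad/s.
Step 2 — Component impedances:
  R1: Z = R = 200 Ω
  L: Z = jωL = j·628.3·0.096 = 0 + j60.32 Ω
  C: Z = 1/(jωC) = -j/(ω·C) = 0 - j10.4 Ω
Step 3 — Parallel branch: L || C = 1/(1/L + 1/C) = 0 - j12.57 Ω.
Step 4 — Series with R1: Z_total = R1 + (L || C) = 200 - j12.57 Ω = 200.4∠-3.6° Ω.

Z = 200 - j12.57 Ω = 200.4∠-3.6° Ω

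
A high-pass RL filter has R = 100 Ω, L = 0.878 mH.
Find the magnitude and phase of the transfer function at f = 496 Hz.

Step 1 — Angular frequency: ω = 2π·496 = 3116 rad/s.
Step 2 — Transfer function: H(jω) = jωL/(R + jωL).
Step 3 — Numerator jωL = j·2.736; denominator R + jωL = 100 + j2.736.
Step 4 — H = 0.0007481 + j0.02734.
Step 5 — Magnitude: |H| = 0.02735 (-31.3 dB); phase: φ = 88.4°.

|H| = 0.02735 (-31.3 dB), φ = 88.4°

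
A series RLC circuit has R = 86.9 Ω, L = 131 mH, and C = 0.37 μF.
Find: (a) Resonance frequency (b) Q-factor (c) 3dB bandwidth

Step 1 — Resonance: ω₀ = 1/√(LC) = 1/√(0.131·3.7e-07) = 4542 rad/s.
Step 2 — f₀ = ω₀/(2π) = 722.9 Hz.
Step 3 — Series Q: Q = ω₀L/R = 4542·0.131/86.9 = 6.847.
Step 4 — Bandwidth: Δω = ω₀/Q = 663.4 rad/s; BW = Δω/(2π) = 105.6 Hz.

(a) f₀ = 722.9 Hz  (b) Q = 6.847  (c) BW = 105.6 Hz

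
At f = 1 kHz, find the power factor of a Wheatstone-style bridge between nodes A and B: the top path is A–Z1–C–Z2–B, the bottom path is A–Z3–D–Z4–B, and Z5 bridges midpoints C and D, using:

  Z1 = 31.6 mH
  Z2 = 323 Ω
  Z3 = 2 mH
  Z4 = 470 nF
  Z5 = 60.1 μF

Step 1 — Angular frequency: ω = 2π·f = 2π·1000 = 6283 rad/s.
Step 2 — Component impedances:
  Z1: Z = jωL = j·6283·0.0316 = 0 + j198.5 Ω
  Z2: Z = R = 323 Ω
  Z3: Z = jωL = j·6283·0.002 = 0 + j12.57 Ω
  Z4: Z = 1/(jωC) = -j/(ω·C) = 0 - j338.6 Ω
  Z5: Z = 1/(jωC) = -j/(ω·C) = 0 - j2.648 Ω
Step 3 — Bridge requires nodal analysis (the Z5 bridge couples midpoints C and D, so the two paths cannot be reduced to a simple series/parallel combination). Setting node B to ground and injecting 1 A at node A, the 3-node admittance system at A, C, D solves to V_A = Z_AB = 167.9 - j149.4 Ω = 224.7∠-41.7° Ω.
Step 4 — Power factor: PF = cos(φ) = Re(Z)/|Z| = 167.89/224.75 = 0.747.
Step 5 — Type: Im(Z) = -149.4 ⇒ leading (phase φ = -41.7°).

PF = 0.747 (leading, φ = -41.7°)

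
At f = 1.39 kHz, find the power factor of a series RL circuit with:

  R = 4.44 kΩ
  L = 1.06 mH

Step 1 — Angular frequency: ω = 2π·f = 2π·1390 = 8734 rad/s.
Step 2 — Component impedances:
  R: Z = R = 4440 Ω
  L: Z = jωL = j·8734·0.00106 = 0 + j9.258 Ω
Step 3 — Series combination: Z_total = R + L = 4440 + j9.258 Ω = 4440∠0.1° Ω.
Step 4 — Power factor: PF = cos(φ) = Re(Z)/|Z| = 4440/4440 = 1.
Step 5 — Type: Im(Z) = 9.258 ⇒ lagging (phase φ = 0.1°).

PF = 1 (lagging, φ = 0.1°)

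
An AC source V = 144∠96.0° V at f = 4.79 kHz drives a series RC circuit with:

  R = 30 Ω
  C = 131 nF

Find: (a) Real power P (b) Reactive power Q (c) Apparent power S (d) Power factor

Step 1 — Angular frequency: ω = 2π·f = 2π·4790 = 3.01e+04 rad/s.
Step 2 — Component impedances:
  R: Z = R = 30 Ω
  C: Z = 1/(jωC) = -j/(ω·C) = 0 - j253.6 Ω
Step 3 — Series combination: Z_total = R + C = 30 - j253.6 Ω = 255.4∠-83.3° Ω.
Step 4 — Source phasor: V = 144∠96.0° V = -15.05 + j143.2 V.
Step 5 — Current: I = V / Z = -0.5638 + j0.007336 A = 0.5638∠179.3° A.
Step 6 — Complex power: S = V·I* = 9.536 - j80.63 VA.
Step 7 — Real power: P = Re(S) = 9.536 W.
Step 8 — Reactive power: Q = Im(S) = -80.63 VAR.
Step 9 — Apparent power: |S| = 81.19 VA.
Step 10 — Power factor: PF = P/|S| = 0.1175 (leading).

(a) P = 9.536 W  (b) Q = -80.63 VAR  (c) S = 81.19 VA  (d) PF = 0.1175 (leading)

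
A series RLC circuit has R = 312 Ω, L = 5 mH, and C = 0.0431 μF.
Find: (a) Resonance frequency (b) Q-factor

Step 1 — Resonance condition Im(Z)=0 gives ω₀ = 1/√(LC).
Step 2 — ω₀ = 1/√(0.005·4.31e-08) = 6.812e+04 rad/s.
Step 3 — f₀ = ω₀/(2π) = 1.084e+04 Hz.
Step 4 — Series Q: Q = ω₀L/R = 6.812e+04·0.005/312 = 1.092.

(a) f₀ = 1.084e+04 Hz  (b) Q = 1.092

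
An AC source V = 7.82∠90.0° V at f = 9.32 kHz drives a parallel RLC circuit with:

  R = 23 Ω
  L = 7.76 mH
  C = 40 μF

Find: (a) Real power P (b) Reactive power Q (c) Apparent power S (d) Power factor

Step 1 — Angular frequency: ω = 2π·f = 2π·9320 = 5.856e+04 rad/s.
Step 2 — Component impedances:
  R: Z = R = 23 Ω
  L: Z = jωL = j·5.856e+04·0.00776 = 0 + j454.4 Ω
  C: Z = 1/(jωC) = -j/(ω·C) = 0 - j0.4269 Ω
Step 3 — Parallel combination: 1/Z_total = 1/R + 1/L + 1/C; Z_total = 0.007936 - j0.4272 Ω = 0.4272∠-88.9° Ω.
Step 4 — Source phasor: V = 7.82∠90.0° V = 0 + j7.82 V.
Step 5 — Current: I = V / Z = -18.3 + j0.34 A = 18.3∠178.9° A.
Step 6 — Complex power: S = V·I* = 2.659 - j143.1 VA.
Step 7 — Real power: P = Re(S) = 2.659 W.
Step 8 — Reactive power: Q = Im(S) = -143.1 VAR.
Step 9 — Apparent power: |S| = 143.1 VA.
Step 10 — Power factor: PF = P/|S| = 0.01858 (leading).

(a) P = 2.659 W  (b) Q = -143.1 VAR  (c) S = 143.1 VA  (d) PF = 0.01858 (leading)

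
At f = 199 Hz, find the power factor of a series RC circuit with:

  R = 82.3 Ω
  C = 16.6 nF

Step 1 — Angular frequency: ω = 2π·f = 2π·199 = 1250 rad/s.
Step 2 — Component impedances:
  R: Z = R = 82.3 Ω
  C: Z = 1/(jωC) = -j/(ω·C) = 0 - j4.818e+04 Ω
Step 3 — Series combination: Z_total = R + C = 82.3 - j4.818e+04 Ω = 4.818e+04∠-89.9° Ω.
Step 4 — Power factor: PF = cos(φ) = Re(Z)/|Z| = 82.3/4.818e+04 = 0.001708.
Step 5 — Type: Im(Z) = -4.818e+04 ⇒ leading (phase φ = -89.9°).

PF = 0.001708 (leading, φ = -89.9°)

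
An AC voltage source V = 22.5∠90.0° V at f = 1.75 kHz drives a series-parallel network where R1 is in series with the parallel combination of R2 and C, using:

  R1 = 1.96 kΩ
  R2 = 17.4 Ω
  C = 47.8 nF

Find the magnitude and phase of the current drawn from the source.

Step 1 — Angular frequency: ω = 2π·f = 2π·1750 = 1.1e+04 rad/s.
Step 2 — Component impedances:
  R1: Z = R = 1960 Ω
  R2: Z = R = 17.4 Ω
  C: Z = 1/(jωC) = -j/(ω·C) = 0 - j1903 Ω
Step 3 — Parallel branch: R2 || C = 1/(1/R2 + 1/C) = 17.4 - j0.1591 Ω.
Step 4 — Series with R1: Z_total = R1 + (R2 || C) = 1977 - j0.1591 Ω = 1977∠-0.0° Ω.
Step 5 — Source phasor: V = 22.5∠90.0° V = 0 + j22.5 V.
Step 6 — Ohm's law: I = V / Z_total = (0 + j22.5) / (1977 - j0.1591) = -9.156e-07 + j0.01138 A.
Step 7 — Convert to polar: |I| = 0.01138 A, ∠I = 90.0°.

I = 0.01138∠90.0° A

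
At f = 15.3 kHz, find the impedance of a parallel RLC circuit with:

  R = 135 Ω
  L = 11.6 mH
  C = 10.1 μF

Step 1 — Angular frequency: ω = 2π·f = 2π·1.53e+04 = 9.613e+04 rad/s.
Step 2 — Component impedances:
  R: Z = R = 135 Ω
  L: Z = jωL = j·9.613e+04·0.0116 = 0 + j1115 Ω
  C: Z = 1/(jωC) = -j/(ω·C) = 0 - j1.03 Ω
Step 3 — Parallel combination: 1/Z_total = 1/R + 1/L + 1/C; Z_total = 0.007872 - j1.031 Ω = 1.031∠-89.6° Ω.

Z = 0.007872 - j1.031 Ω = 1.031∠-89.6° Ω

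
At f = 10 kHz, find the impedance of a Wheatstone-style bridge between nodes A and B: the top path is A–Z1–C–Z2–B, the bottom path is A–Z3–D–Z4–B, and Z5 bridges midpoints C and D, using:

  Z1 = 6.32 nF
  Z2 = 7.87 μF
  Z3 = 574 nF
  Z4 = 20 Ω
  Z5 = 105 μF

Step 1 — Angular frequency: ω = 2π·f = 2π·1e+04 = 6.283e+04 rad/s.
Step 2 — Component impedances:
  Z1: Z = 1/(jωC) = -j/(ω·C) = 0 - j2518 Ω
  Z2: Z = 1/(jωC) = -j/(ω·C) = 0 - j2.022 Ω
  Z3: Z = 1/(jωC) = -j/(ω·C) = 0 - j27.73 Ω
  Z4: Z = R = 20 Ω
  Z5: Z = 1/(jωC) = -j/(ω·C) = 0 - j0.1516 Ω
Step 3 — Bridge requires nodal analysis (the Z5 bridge couples midpoints C and D, so the two paths cannot be reduced to a simple series/parallel combination). Setting node B to ground and injecting 1 A at node A, the 3-node admittance system at A, C, D solves to V_A = Z_AB = 0.2332 - j29.57 Ω = 29.57∠-89.5° Ω.

Z = 0.2332 - j29.57 Ω = 29.57∠-89.5° Ω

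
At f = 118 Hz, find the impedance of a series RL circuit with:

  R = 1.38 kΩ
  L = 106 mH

Step 1 — Angular frequency: ω = 2π·f = 2π·118 = 741.4 rad/s.
Step 2 — Component impedances:
  R: Z = R = 1380 Ω
  L: Z = jωL = j·741.4·0.106 = 0 + j78.59 Ω
Step 3 — Series combination: Z_total = R + L = 1380 + j78.59 Ω = 1382∠3.3° Ω.

Z = 1380 + j78.59 Ω = 1382∠3.3° Ω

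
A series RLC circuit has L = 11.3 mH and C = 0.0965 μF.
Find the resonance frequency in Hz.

Step 1 — Resonance condition Im(Z)=0 gives ω₀ = 1/√(LC).
Step 2 — ω₀ = 1/√(0.0113·9.65e-08) = 3.028e+04 rad/s.
Step 3 — f₀ = ω₀/(2π) = 4820 Hz.

f₀ = 4820 Hz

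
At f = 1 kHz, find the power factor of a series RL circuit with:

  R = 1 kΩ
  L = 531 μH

Step 1 — Angular frequency: ω = 2π·f = 2π·1000 = 6283 rad/s.
Step 2 — Component impedances:
  R: Z = R = 1000 Ω
  L: Z = jωL = j·6283·0.000531 = 0 + j3.336 Ω
Step 3 — Series combination: Z_total = R + L = 1000 + j3.336 Ω = 1000∠0.2° Ω.
Step 4 — Power factor: PF = cos(φ) = Re(Z)/|Z| = 1000/1000 = 1.
Step 5 — Type: Im(Z) = 3.336 ⇒ lagging (phase φ = 0.2°).

PF = 1 (lagging, φ = 0.2°)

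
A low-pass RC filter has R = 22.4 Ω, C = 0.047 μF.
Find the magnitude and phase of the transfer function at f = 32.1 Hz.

Step 1 — Angular frequency: ω = 2π·32.1 = 201.7 rad/s.
Step 2 — Transfer function: H(jω) = 1/(1 + jωRC).
Step 3 — Denominator: 1 + jωRC = 1 + j·201.7·22.4·4.7e-08 = 1 + j0.0002123.
Step 4 — H = 1 - j0.0002123.
Step 5 — Magnitude: |H| = 1 (-0.0 dB); phase: φ = -0.0°.

|H| = 1 (-0.0 dB), φ = -0.0°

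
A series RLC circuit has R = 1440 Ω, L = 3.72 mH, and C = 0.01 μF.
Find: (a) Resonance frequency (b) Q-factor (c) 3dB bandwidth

Step 1 — Resonance condition Im(Z)=0 gives ω₀ = 1/√(LC).
Step 2 — ω₀ = 1/√(0.00372·1e-08) = 1.64e+05 rad/s.
Step 3 — f₀ = ω₀/(2π) = 2.609e+04 Hz.
Step 4 — Series Q: Q = ω₀L/R = 1.64e+05·0.00372/1440 = 0.4236.
Step 5 — 3dB bandwidth: Δω = ω₀/Q = 3.871e+05 rad/s; BW = Δω/(2π) = 6.161e+04 Hz.

(a) f₀ = 2.609e+04 Hz  (b) Q = 0.4236  (c) BW = 6.161e+04 Hz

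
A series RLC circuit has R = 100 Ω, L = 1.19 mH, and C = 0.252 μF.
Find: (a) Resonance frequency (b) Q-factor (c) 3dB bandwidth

Step 1 — Resonance: ω₀ = 1/√(LC) = 1/√(0.00119·2.52e-07) = 5.775e+04 rad/s.
Step 2 — f₀ = ω₀/(2π) = 9191 Hz.
Step 3 — Series Q: Q = ω₀L/R = 5.775e+04·0.00119/100 = 0.6872.
Step 4 — Bandwidth: Δω = ω₀/Q = 8.403e+04 rad/s; BW = Δω/(2π) = 1.337e+04 Hz.

(a) f₀ = 9191 Hz  (b) Q = 0.6872  (c) BW = 1.337e+04 Hz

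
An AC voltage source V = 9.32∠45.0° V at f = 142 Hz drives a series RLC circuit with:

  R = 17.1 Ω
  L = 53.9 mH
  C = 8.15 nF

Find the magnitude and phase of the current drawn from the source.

Step 1 — Angular frequency: ω = 2π·f = 2π·142 = 892.2 rad/s.
Step 2 — Component impedances:
  R: Z = R = 17.1 Ω
  L: Z = jωL = j·892.2·0.0539 = 0 + j48.09 Ω
  C: Z = 1/(jωC) = -j/(ω·C) = 0 - j1.375e+05 Ω
Step 3 — Series combination: Z_total = R + L + C = 17.1 - j1.375e+05 Ω = 1.375e+05∠-90.0° Ω.
Step 4 — Source phasor: V = 9.32∠45.0° V = 6.59 + j6.59 V.
Step 5 — Ohm's law: I = V / Z_total = (6.59 + j6.59) / (17.1 - j1.375e+05) = -4.793e-05 + j4.794e-05 A.
Step 6 — Convert to polar: |I| = 6.779e-05 A, ∠I = 135.0°.

I = 6.779e-05∠135.0° A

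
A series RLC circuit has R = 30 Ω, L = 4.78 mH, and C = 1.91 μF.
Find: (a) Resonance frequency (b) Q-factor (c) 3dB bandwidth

Step 1 — Resonance: ω₀ = 1/√(LC) = 1/√(0.00478·1.91e-06) = 1.047e+04 rad/s.
Step 2 — f₀ = ω₀/(2π) = 1666 Hz.
Step 3 — Series Q: Q = ω₀L/R = 1.047e+04·0.00478/30 = 1.668.
Step 4 — Bandwidth: Δω = ω₀/Q = 6276 rad/s; BW = Δω/(2π) = 998.9 Hz.

(a) f₀ = 1666 Hz  (b) Q = 1.668  (c) BW = 998.9 Hz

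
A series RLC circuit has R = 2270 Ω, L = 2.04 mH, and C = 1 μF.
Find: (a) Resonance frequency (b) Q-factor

Step 1 — Resonance condition Im(Z)=0 gives ω₀ = 1/√(LC).
Step 2 — ω₀ = 1/√(0.00204·1e-06) = 2.214e+04 rad/s.
Step 3 — f₀ = ω₀/(2π) = 3524 Hz.
Step 4 — Series Q: Q = ω₀L/R = 2.214e+04·0.00204/2270 = 0.0199.

(a) f₀ = 3524 Hz  (b) Q = 0.0199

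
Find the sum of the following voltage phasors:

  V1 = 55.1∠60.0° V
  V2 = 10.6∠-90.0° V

Step 1 — Convert each phasor to rectangular form:
  V1 = 55.1·(cos(60.0°) + j·sin(60.0°)) = 27.55 + j47.72 V
  V2 = 10.6·(cos(-90.0°) + j·sin(-90.0°)) = 0 - j10.6 V
Step 2 — Sum components: V_total = 27.55 + j37.12 V.
Step 3 — Convert to polar: |V_total| = 46.22 V, ∠V_total = 53.4°.

V_total = 46.22∠53.4° V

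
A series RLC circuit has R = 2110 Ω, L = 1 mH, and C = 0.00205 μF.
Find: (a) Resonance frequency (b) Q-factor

Step 1 — Resonance condition Im(Z)=0 gives ω₀ = 1/√(LC).
Step 2 — ω₀ = 1/√(0.001·2.05e-09) = 6.984e+05 rad/s.
Step 3 — f₀ = ω₀/(2π) = 1.112e+05 Hz.
Step 4 — Series Q: Q = ω₀L/R = 6.984e+05·0.001/2110 = 0.331.

(a) f₀ = 1.112e+05 Hz  (b) Q = 0.331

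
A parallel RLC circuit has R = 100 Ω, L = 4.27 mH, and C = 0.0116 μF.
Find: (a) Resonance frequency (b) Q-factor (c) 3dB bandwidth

Step 1 — Resonance: ω₀ = 1/√(LC) = 1/√(0.00427·1.16e-08) = 1.421e+05 rad/s.
Step 2 — f₀ = ω₀/(2π) = 2.261e+04 Hz.
Step 3 — Parallel Q: Q = R/(ω₀L) = 100/(1.421e+05·0.00427) = 0.1648.
Step 4 — Bandwidth: Δω = ω₀/Q = 8.621e+05 rad/s; BW = Δω/(2π) = 1.372e+05 Hz.

(a) f₀ = 2.261e+04 Hz  (b) Q = 0.1648  (c) BW = 1.372e+05 Hz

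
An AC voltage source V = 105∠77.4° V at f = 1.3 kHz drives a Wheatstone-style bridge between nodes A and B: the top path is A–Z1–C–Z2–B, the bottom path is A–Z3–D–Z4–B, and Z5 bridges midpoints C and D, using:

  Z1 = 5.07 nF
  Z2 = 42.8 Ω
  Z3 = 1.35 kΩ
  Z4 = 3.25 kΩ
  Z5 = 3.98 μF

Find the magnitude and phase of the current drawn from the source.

Step 1 — Angular frequency: ω = 2π·f = 2π·1300 = 8168 rad/s.
Step 2 — Component impedances:
  Z1: Z = 1/(jωC) = -j/(ω·C) = 0 - j2.415e+04 Ω
  Z2: Z = R = 42.8 Ω
  Z3: Z = R = 1350 Ω
  Z4: Z = R = 3250 Ω
  Z5: Z = 1/(jωC) = -j/(ω·C) = 0 - j30.76 Ω
Step 3 — Bridge requires nodal analysis (the Z5 bridge couples midpoints C and D, so the two paths cannot be reduced to a simple series/parallel combination). Setting node B to ground and injecting 1 A at node A, the 3-node admittance system at A, C, D solves to V_A = Z_AB = 1385 - j104.9 Ω = 1389∠-4.3° Ω.
Step 4 — Source phasor: V = 105∠77.4° V = 22.91 + j102.5 V.
Step 5 — Ohm's law: I = V / Z_total = (22.91 + j102.5) / (1385 - j104.9) = 0.01087 + j0.07481 A.
Step 6 — Convert to polar: |I| = 0.0756 A, ∠I = 81.7°.

I = 0.0756∠81.7° A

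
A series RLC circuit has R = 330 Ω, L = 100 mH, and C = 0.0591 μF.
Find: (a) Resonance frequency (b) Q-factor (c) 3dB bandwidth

Step 1 — Resonance: ω₀ = 1/√(LC) = 1/√(0.1·5.91e-08) = 1.301e+04 rad/s.
Step 2 — f₀ = ω₀/(2π) = 2070 Hz.
Step 3 — Series Q: Q = ω₀L/R = 1.301e+04·0.1/330 = 3.942.
Step 4 — Bandwidth: Δω = ω₀/Q = 3300 rad/s; BW = Δω/(2π) = 525.2 Hz.

(a) f₀ = 2070 Hz  (b) Q = 3.942  (c) BW = 525.2 Hz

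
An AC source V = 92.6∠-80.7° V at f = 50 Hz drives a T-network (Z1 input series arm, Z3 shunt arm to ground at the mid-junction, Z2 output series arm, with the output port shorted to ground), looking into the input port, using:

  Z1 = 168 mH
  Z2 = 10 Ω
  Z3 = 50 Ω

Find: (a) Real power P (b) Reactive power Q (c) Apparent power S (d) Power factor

Step 1 — Angular frequency: ω = 2π·f = 2π·50 = 314.2 rad/s.
Step 2 — Component impedances:
  Z1: Z = jωL = j·314.2·0.168 = 0 + j52.78 Ω
  Z2: Z = R = 10 Ω
  Z3: Z = R = 50 Ω
Step 3 — With the output port shorted to ground, the output series arm Z2 runs from the junction to ground; the shunt arm Z3 also runs from the junction to ground. They appear in parallel: Z3 || Z2 = 8.333 Ω.
Step 4 — Series with input arm Z1: Z_in = Z1 + (Z3 || Z2) = 8.333 + j52.78 Ω = 53.43∠81.0° Ω.
Step 5 — Source phasor: V = 92.6∠-80.7° V = 14.96 - j91.38 V.
Step 6 — Current: I = V / Z = -1.646 - j0.5434 A = 1.733∠-161.7° A.
Step 7 — Complex power: S = V·I* = 25.03 + j158.5 VA.
Step 8 — Real power: P = Re(S) = 25.03 W.
Step 9 — Reactive power: Q = Im(S) = 158.5 VAR.
Step 10 — Apparent power: |S| = 160.5 VA.
Step 11 — Power factor: PF = P/|S| = 0.156 (lagging).

(a) P = 25.03 W  (b) Q = 158.5 VAR  (c) S = 160.5 VA  (d) PF = 0.156 (lagging)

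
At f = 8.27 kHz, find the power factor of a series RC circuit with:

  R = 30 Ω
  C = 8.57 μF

Step 1 — Angular frequency: ω = 2π·f = 2π·8270 = 5.196e+04 rad/s.
Step 2 — Component impedances:
  R: Z = R = 30 Ω
  C: Z = 1/(jωC) = -j/(ω·C) = 0 - j2.246 Ω
Step 3 — Series combination: Z_total = R + C = 30 - j2.246 Ω = 30.08∠-4.3° Ω.
Step 4 — Power factor: PF = cos(φ) = Re(Z)/|Z| = 30/30.084 = 0.9972.
Step 5 — Type: Im(Z) = -2.246 ⇒ leading (phase φ = -4.3°).

PF = 0.9972 (leading, φ = -4.3°)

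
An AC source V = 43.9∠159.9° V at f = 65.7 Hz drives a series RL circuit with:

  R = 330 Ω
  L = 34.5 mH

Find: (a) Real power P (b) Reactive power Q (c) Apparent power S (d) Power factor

Step 1 — Angular frequency: ω = 2π·f = 2π·65.7 = 412.8 rad/s.
Step 2 — Component impedances:
  R: Z = R = 330 Ω
  L: Z = jωL = j·412.8·0.0345 = 0 + j14.24 Ω
Step 3 — Series combination: Z_total = R + L = 330 + j14.24 Ω = 330.3∠2.5° Ω.
Step 4 — Source phasor: V = 43.9∠159.9° V = -41.23 + j15.09 V.
Step 5 — Current: I = V / Z = -0.1227 + j0.05101 A = 0.1329∠157.4° A.
Step 6 — Complex power: S = V·I* = 5.829 + j0.2516 VA.
Step 7 — Real power: P = Re(S) = 5.829 W.
Step 8 — Reactive power: Q = Im(S) = 0.2516 VAR.
Step 9 — Apparent power: |S| = 5.835 VA.
Step 10 — Power factor: PF = P/|S| = 0.9991 (lagging).

(a) P = 5.829 W  (b) Q = 0.2516 VAR  (c) S = 5.835 VA  (d) PF = 0.9991 (lagging)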